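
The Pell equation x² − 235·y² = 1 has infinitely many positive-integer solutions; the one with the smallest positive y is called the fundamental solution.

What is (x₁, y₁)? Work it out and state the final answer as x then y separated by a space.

46 3

d=235: √d = [15; 3,30] (ℓ=2, even), read p_1/q_1
a_0=15:  p_0=15·1+0=15,  q_0=15·0+1=1
a_1=3:  p_1=3·15+1=46,  q_1=3·1+0=3
→ (46, 3).  Check: 46²=2116, 235·3²=2115, difference 1.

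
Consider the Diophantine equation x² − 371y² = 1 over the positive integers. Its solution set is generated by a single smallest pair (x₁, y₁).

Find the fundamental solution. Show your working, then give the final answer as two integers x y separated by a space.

1695 88

d=371: √d = [19; 3,1,4,1,3,38] (ℓ=6, even), read p_5/q_5
k=0  a_k=19  p_k/q_k = 19/1
…
k=4  a_k=1  p_k/q_k = 443/23
k=5  a_k=3  p_k/q_k = 1695/88
(x₁, y₁) = (1695, 88);  1695² − 371·88² = 1 ✓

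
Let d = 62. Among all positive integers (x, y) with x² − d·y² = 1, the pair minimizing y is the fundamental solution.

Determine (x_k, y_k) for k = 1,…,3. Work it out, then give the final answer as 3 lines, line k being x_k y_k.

63 8
7937 1008
999999 127000

√62 → a₀=7, period (1,6,1,14); ℓ=4 even so k=3
a_0=7:  p_0=7·1+0=7,  q_0=7·0+1=1
a_1=1:  p_1=1·7+1=8,  q_1=1·1+0=1
a_2=6:  p_2=6·8+7=55,  q_2=6·1+1=7
a_3=1:  p_3=1·55+8=63,  q_3=1·7+1=8
(x₁, y₁) = (63, 8);  63² − 62·8² = 1 ✓
n=2: (63,8)∘(63,8) = (63·63+62·8·8, 63·8+8·63) = (7937,1008)
n=3: (7937,1008)∘(63,8) = (63·7937+62·8·1008, 63·1008+8·7937) = (999999,127000)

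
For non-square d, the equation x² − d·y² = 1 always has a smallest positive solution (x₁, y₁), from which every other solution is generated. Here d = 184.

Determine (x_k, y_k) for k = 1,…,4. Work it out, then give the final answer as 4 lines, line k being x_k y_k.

24335 1794
1184384449 87313980
57643991108495 4249571404806
2805533046066067201 206826640184594040

√184 = [13; 1,1,3,2,1,2,1,2,3,1,1,26, …], period ℓ=12 (even) → k=11
step 0: (13, 1)  from 13·(1,0) + (0,1)
step 1: (14, 1)  from 1·(13,1) + (1,0)
step 2: (27, 2)  from 1·(14,1) + (13,1)
step 3: (95, 7)  from 3·(27,2) + (14,1)
…
step 5: (312, 23)  from 1·(217,16) + (95,7)
step 6: (841, 62)  from 2·(312,23) + (217,16)
step 7: (1153, 85)  from 1·(841,62) + (312,23)
step 8: (3147, 232)  from 2·(1153,85) + (841,62)
step 9: (10594, 781)  from 3·(3147,232) + (1153,85)
step 10: (13741, 1013)  from 1·(10594,781) + (3147,232)
step 11: (24335, 1794)  from 1·(13741,1013) + (10594,781)
fundamental: x₁=24335, y₁=1794  (since 592192225 − 184·3218436 = 1)
k=2:  x_2 = 24335·24335+184·1794·1794 = 1184384449,  y_2 = 24335·1794+1794·24335 = 87313980
k=3:  x_3 = 24335·1184384449+184·1794·87313980 = 57643991108495,  y_3 = 24335·87313980+1794·1184384449 = 4249571404806
k=4:  x_4 = 24335·57643991108495+184·1794·4249571404806 = 2805533046066067201,  y_4 = 24335·4249571404806+1794·57643991108495 = 206826640184594040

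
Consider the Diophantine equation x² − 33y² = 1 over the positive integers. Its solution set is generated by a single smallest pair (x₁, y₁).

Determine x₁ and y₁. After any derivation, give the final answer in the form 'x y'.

23 4

√33 = [5; 1,2,1,10, …], period ℓ=4 (even) → k=3
k=0  a_k=5  p_k/q_k = 5/1
k=1  a_k=1  p_k/q_k = 6/1
k=2  a_k=2  p_k/q_k = 17/3
k=3  a_k=1  p_k/q_k = 23/4
→ (23, 4).  Check: 23²=529, 33·4²=528, difference 1.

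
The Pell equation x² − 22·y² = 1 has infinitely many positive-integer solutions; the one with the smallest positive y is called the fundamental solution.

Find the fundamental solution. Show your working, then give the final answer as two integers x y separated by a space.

197 42

√22 → a₀=4, period (1,2,4,2,1,8); ℓ=6 even so k=5
i=0: a=4 ⇒ p=4, q=1
i=1: a=1 ⇒ p=5, q=1
i=2: a=2 ⇒ p=14, q=3
i=3: a=4 ⇒ p=61, q=13
i=4: a=2 ⇒ p=136, q=29
i=5: a=1 ⇒ p=197, q=42
(x₁, y₁) = (197, 42);  197² − 22·42² = 1 ✓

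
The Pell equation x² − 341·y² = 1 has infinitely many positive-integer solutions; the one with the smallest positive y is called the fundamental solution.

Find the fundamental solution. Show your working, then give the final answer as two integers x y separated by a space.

d=341: √d = [18; 2,6,1,8,2,…,6,2,36] (ℓ=14, even), read p_13/q_13
step 0: (18, 1)  from 18·(1,0) + (0,1)
…
step 2: (240, 13)  from 6·(37,2) + (18,1)
step 3: (277, 15)  from 1·(240,13) + (37,2)
step 4: (2456, 133)  from 8·(277,15) + (240,13)
step 5: (5189, 281)  from 2·(2456,133) + (277,15)
…
step 8: (28124, 1523)  from 1·(20479,1109) + (7645,414)
…
step 12: (4953942, 268271)  from 6·(718667,38918) + (641940,34763)
step 13: (10626551, 575460)  from 2·(4953942,268271) + (718667,38918)
fundamental: x₁=10626551, y₁=575460  (since 112923586155601 − 341·331154211600 = 1)

10626551 575460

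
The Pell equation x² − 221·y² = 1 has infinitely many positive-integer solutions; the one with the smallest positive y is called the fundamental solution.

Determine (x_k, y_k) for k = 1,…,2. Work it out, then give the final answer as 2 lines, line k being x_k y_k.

d=221: √d = [14; 1,6,2,6,1,28] (ℓ=6, even), read p_5/q_5
step 0: (14, 1)  from 14·(1,0) + (0,1)
step 1: (15, 1)  from 1·(14,1) + (1,0)
…
step 4: (1442, 97)  from 6·(223,15) + (104,7)
step 5: (1665, 112)  from 1·(1442,97) + (223,15)
(x₁, y₁) = (1665, 112);  1665² − 221·112² = 1 ✓
k=2:  x_2 = 1665·1665+221·112·112 = 5544449,  y_2 = 1665·112+112·1665 = 372960

1665 112
5544449 372960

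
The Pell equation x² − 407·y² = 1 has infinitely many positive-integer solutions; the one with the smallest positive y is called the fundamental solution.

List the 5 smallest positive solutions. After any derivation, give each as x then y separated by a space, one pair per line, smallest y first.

2663 132
14183137 703032
75539384999 3744348300
402322750321537 19942398342768
2142770892673121063 106213209829234068

√407 = [20; 5,1,2,1,5,40, …], period ℓ=6 (even) → k=5
k=0  a_k=20  p_k/q_k = 20/1
k=1  a_k=5  p_k/q_k = 101/5
k=2  a_k=1  p_k/q_k = 121/6
…
k=4  a_k=1  p_k/q_k = 464/23
k=5  a_k=5  p_k/q_k = 2663/132
(x₁, y₁) = (2663, 132);  2663² − 407·132² = 1 ✓
n=2: (2663,132)∘(2663,132) = (2663·2663+407·132·132, 2663·132+132·2663) = (14183137,703032)
n=3: (14183137,703032)∘(2663,132) = (2663·14183137+407·132·703032, 2663·703032+132·14183137) = (75539384999,3744348300)
n=4: (75539384999,3744348300)∘(2663,132) = (2663·75539384999+407·132·3744348300, 2663·3744348300+132·75539384999) = (402322750321537,19942398342768)
n=5: (402322750321537,19942398342768)∘(2663,132) = (2663·402322750321537+407·132·19942398342768, 2663·19942398342768+132·402322750321537) = (2142770892673121063,106213209829234068)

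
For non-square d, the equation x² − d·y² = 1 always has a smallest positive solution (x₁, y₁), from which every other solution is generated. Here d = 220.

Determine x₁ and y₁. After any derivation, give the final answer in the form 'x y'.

89 6

√220 = [14; 1,4,1,28, …], period ℓ=4 (even) → k=3
step 0: (14, 1)  from 14·(1,0) + (0,1)
step 1: (15, 1)  from 1·(14,1) + (1,0)
step 2: (74, 5)  from 4·(15,1) + (14,1)
step 3: (89, 6)  from 1·(74,5) + (15,1)
(x₁, y₁) = (89, 6);  89² − 220·6² = 1 ✓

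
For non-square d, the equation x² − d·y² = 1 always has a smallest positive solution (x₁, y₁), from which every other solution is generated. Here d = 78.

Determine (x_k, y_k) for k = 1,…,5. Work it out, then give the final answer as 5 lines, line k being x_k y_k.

53 6
5617 636
595349 67410
63101377 7144824
6688150613 757283934

d=78: √d = [8; 1,4,1,16] (ℓ=4, even), read p_3/q_3
a_0=8:  p_0=8·1+0=8,  q_0=8·0+1=1
…
a_2=4:  p_2=4·9+8=44,  q_2=4·1+1=5
a_3=1:  p_3=1·44+9=53,  q_3=1·5+1=6
(x₁, y₁) = (53, 6);  53² − 78·6² = 1 ✓
(x_2, y_2) = (53·53 + 78·6·6, 53·6 + 6·53) = (5617, 636)
(x_3, y_3) = (53·5617 + 78·6·636, 53·636 + 6·5617) = (595349, 67410)
(x_4, y_4) = (53·595349 + 78·6·67410, 53·67410 + 6·595349) = (63101377, 7144824)
(x_5, y_5) = (53·63101377 + 78·6·7144824, 53·7144824 + 6·63101377) = (6688150613, 757283934)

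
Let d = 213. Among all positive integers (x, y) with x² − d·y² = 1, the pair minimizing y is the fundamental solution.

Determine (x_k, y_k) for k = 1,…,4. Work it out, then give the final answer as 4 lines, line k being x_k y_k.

[14; 1,1,2,6,1,8,1,6,2,1,1,28] for √213; ℓ=12 ⇒ convergent index 11
k=0  a_k=14  p_k/q_k = 14/1
k=1  a_k=1  p_k/q_k = 15/1
…
k=4  a_k=6  p_k/q_k = 467/32
…
k=7  a_k=1  p_k/q_k = 5327/365
k=8  a_k=6  p_k/q_k = 36749/2518
k=9  a_k=2  p_k/q_k = 78825/5401
k=10  a_k=1  p_k/q_k = 115574/7919
k=11  a_k=1  p_k/q_k = 194399/13320
fundamental: x₁=194399, y₁=13320  (since 37790971201 − 213·177422400 = 1)
k=2:  x_2 = 194399·194399+213·13320·13320 = 75581942401,  y_2 = 194399·13320+13320·194399 = 5178789360
k=3:  x_3 = 194399·75581942401+213·13320·5178789360 = 29386108041429599,  y_3 = 194399·5178789360+13320·75581942401 = 2013502945575960
k=4:  x_4 = 194399·29386108041429599+213·13320·2013502945575960 = 11425260034216163289601,  y_4 = 194399·2013502945575960+13320·29386108041429599 = 782845918228863306720

194399 13320
75581942401 5178789360
29386108041429599 2013502945575960
11425260034216163289601 782845918228863306720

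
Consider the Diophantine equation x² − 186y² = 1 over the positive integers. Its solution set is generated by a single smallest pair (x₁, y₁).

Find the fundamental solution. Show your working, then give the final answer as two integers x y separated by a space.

√186 = [13; 1,1,1,3,4,3,1,1,1,26, …], period ℓ=10 (even) → k=9
step 0: (13, 1)  from 13·(1,0) + (0,1)
…
step 2: (27, 2)  from 1·(14,1) + (13,1)
…
step 5: (641, 47)  from 4·(150,11) + (41,3)
step 6: (2073, 152)  from 3·(641,47) + (150,11)
…
step 8: (4787, 351)  from 1·(2714,199) + (2073,152)
step 9: (7501, 550)  from 1·(4787,351) + (2714,199)
→ (7501, 550).  Check: 7501²=56265001, 186·550²=56265000, difference 1.

7501 550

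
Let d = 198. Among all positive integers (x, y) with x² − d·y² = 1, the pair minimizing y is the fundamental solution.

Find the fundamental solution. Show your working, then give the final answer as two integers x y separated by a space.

√198 = [14; 14,28, …], period ℓ=2 (even) → k=1
k=0  a_k=14  p_k/q_k = 14/1
k=1  a_k=14  p_k/q_k = 197/14
fundamental: x₁=197, y₁=14  (since 38809 − 198·196 = 1)

197 14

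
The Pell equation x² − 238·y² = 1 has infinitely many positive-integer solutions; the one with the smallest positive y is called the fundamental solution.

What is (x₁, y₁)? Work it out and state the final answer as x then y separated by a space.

√238 = [15; 2,2,1,14,1,2,2,30, …], period ℓ=8 (even) → k=7
k=0  a_k=15  p_k/q_k = 15/1
k=1  a_k=2  p_k/q_k = 31/2
…
k=3  a_k=1  p_k/q_k = 108/7
k=4  a_k=14  p_k/q_k = 1589/103
k=5  a_k=1  p_k/q_k = 1697/110
k=6  a_k=2  p_k/q_k = 4983/323
k=7  a_k=2  p_k/q_k = 11663/756
(x₁, y₁) = (11663, 756);  11663² − 238·756² = 1 ✓

11663 756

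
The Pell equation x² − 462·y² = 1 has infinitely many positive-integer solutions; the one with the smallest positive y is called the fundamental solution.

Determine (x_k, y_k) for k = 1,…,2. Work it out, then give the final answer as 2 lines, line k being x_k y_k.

d=462: √d = [21; 2,42] (ℓ=2, even), read p_1/q_1
a_0=21:  p_0=21·1+0=21,  q_0=21·0+1=1
a_1=2:  p_1=2·21+1=43,  q_1=2·1+0=2
→ (43, 2).  Check: 43²=1849, 462·2²=1848, difference 1.
(43+2√462)^2 = 3697 + 172√462

43 2
3697 172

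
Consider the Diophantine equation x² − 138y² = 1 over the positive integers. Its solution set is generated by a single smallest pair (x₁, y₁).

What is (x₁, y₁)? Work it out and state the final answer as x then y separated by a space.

[11; 1,2,1,22] for √138; ℓ=4 ⇒ convergent index 3
k=0  a_k=11  p_k/q_k = 11/1
…
k=2  a_k=2  p_k/q_k = 35/3
k=3  a_k=1  p_k/q_k = 47/4
fundamental: x₁=47, y₁=4  (since 2209 − 138·16 = 1)

47 4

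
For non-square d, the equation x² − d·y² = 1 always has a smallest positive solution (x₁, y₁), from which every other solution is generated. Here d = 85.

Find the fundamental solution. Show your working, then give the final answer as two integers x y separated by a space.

d=85: √d = [9; 4,1,1,4,18] (ℓ=5, odd), read p_9/q_9
step 0: (9, 1)  from 9·(1,0) + (0,1)
…
step 2: (46, 5)  from 1·(37,4) + (9,1)
step 3: (83, 9)  from 1·(46,5) + (37,4)
…
step 7: (34813, 3776)  from 1·(27926,3029) + (6887,747)
step 8: (62739, 6805)  from 1·(34813,3776) + (27926,3029)
step 9: (285769, 30996)  from 4·(62739,6805) + (34813,3776)
(x₁, y₁) = (285769, 30996);  285769² − 85·30996² = 1 ✓

285769 30996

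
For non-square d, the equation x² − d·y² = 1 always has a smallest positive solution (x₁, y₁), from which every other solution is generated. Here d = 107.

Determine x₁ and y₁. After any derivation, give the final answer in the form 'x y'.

√107 = [10; 2,1,9,1,2,20, …], period ℓ=6 (even) → k=5
step 0: (10, 1)  from 10·(1,0) + (0,1)
step 1: (21, 2)  from 2·(10,1) + (1,0)
step 2: (31, 3)  from 1·(21,2) + (10,1)
step 3: (300, 29)  from 9·(31,3) + (21,2)
step 4: (331, 32)  from 1·(300,29) + (31,3)
step 5: (962, 93)  from 2·(331,32) + (300,29)
→ (962, 93).  Check: 962²=925444, 107·93²=925443, difference 1.

962 93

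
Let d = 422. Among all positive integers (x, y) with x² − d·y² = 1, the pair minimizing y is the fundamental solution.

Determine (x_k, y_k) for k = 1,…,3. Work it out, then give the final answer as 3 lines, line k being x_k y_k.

[20; 1,1,5,2,1,…,1,1,40] for √422; ℓ=14 ⇒ convergent index 13
k=0  a_k=20  p_k/q_k = 20/1
k=1  a_k=1  p_k/q_k = 21/1
k=2  a_k=1  p_k/q_k = 41/2
…
k=5  a_k=1  p_k/q_k = 719/35
k=6  a_k=3  p_k/q_k = 2650/129
k=7  a_k=20  p_k/q_k = 53719/2615
k=8  a_k=3  p_k/q_k = 163807/7974
k=9  a_k=1  p_k/q_k = 217526/10589
…
k=12  a_k=1  p_k/q_k = 3810680/185501
k=13  a_k=1  p_k/q_k = 7022501/341850
→ (7022501, 341850).  Check: 7022501²=49315520295001, 422·341850²=49315520295000, difference 1.
(x_2, y_2) = (7022501·7022501 + 422·341850·341850, 7022501·341850 + 341850·7022501) = (98631040590001, 4801283933700)
(x_3, y_3) = (7022501·98631040590001 + 422·341850·4801283933700, 7022501·4801283933700 + 341850·98631040590001) = (1385273162348638202501, 67434042451384025550)

7022501 341850
98631040590001 4801283933700
1385273162348638202501 67434042451384025550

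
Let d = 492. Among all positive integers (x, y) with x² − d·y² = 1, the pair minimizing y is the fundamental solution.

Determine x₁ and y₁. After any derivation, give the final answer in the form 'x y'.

d=492: √d = [22; 5,1,1,10,1,1,5,44] (ℓ=8, even), read p_7/q_7
i=0: a=22 ⇒ p=22, q=1
i=1: a=5 ⇒ p=111, q=5
…
i=3: a=1 ⇒ p=244, q=11
…
i=6: a=1 ⇒ p=5390, q=243
i=7: a=5 ⇒ p=29767, q=1342
→ (29767, 1342).  Check: 29767²=886074289, 492·1342²=886074288, difference 1.

29767 1342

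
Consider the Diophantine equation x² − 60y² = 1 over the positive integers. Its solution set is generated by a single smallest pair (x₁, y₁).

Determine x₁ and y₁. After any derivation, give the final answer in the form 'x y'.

31 4

√60 → a₀=7, period (1,2,1,14); ℓ=4 even so k=3
step 0: (7, 1)  from 7·(1,0) + (0,1)
step 1: (8, 1)  from 1·(7,1) + (1,0)
step 2: (23, 3)  from 2·(8,1) + (7,1)
step 3: (31, 4)  from 1·(23,3) + (8,1)
(x₁, y₁) = (31, 4);  31² − 60·4² = 1 ✓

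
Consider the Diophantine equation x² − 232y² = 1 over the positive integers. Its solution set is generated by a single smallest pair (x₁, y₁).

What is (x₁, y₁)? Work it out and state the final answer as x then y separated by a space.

√232 = [15; 4,3,7,3,4,30, …], period ℓ=6 (even) → k=5
k=0  a_k=15  p_k/q_k = 15/1
k=1  a_k=4  p_k/q_k = 61/4
…
k=3  a_k=7  p_k/q_k = 1447/95
k=4  a_k=3  p_k/q_k = 4539/298
k=5  a_k=4  p_k/q_k = 19603/1287
→ (19603, 1287).  Check: 19603²=384277609, 232·1287²=384277608, difference 1.

19603 1287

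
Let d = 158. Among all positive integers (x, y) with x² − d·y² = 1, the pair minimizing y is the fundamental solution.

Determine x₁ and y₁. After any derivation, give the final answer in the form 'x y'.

7743 616

[12; 1,1,3,12,3,1,1,24] for √158; ℓ=8 ⇒ convergent index 7
k=0  a_k=12  p_k/q_k = 12/1
k=1  a_k=1  p_k/q_k = 13/1
k=2  a_k=1  p_k/q_k = 25/2
…
k=5  a_k=3  p_k/q_k = 3331/265
k=6  a_k=1  p_k/q_k = 4412/351
k=7  a_k=1  p_k/q_k = 7743/616
→ (7743, 616).  Check: 7743²=59954049, 158·616²=59954048, difference 1.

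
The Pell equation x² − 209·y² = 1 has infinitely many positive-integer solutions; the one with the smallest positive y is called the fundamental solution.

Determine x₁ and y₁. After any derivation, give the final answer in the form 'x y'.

√209 → a₀=14, period (2,5,3,2,3,5,2,28); ℓ=8 even so k=7
a_0=14:  p_0=14·1+0=14,  q_0=14·0+1=1
…
a_2=5:  p_2=5·29+14=159,  q_2=5·2+1=11
…
a_6=5:  p_6=5·4019+1171=21266,  q_6=5·278+81=1471
a_7=2:  p_7=2·21266+4019=46551,  q_7=2·1471+278=3220
(x₁, y₁) = (46551, 3220);  46551² − 209·3220² = 1 ✓

46551 3220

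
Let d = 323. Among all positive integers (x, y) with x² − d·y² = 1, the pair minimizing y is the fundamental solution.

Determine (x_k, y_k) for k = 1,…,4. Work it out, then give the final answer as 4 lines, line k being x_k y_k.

d=323: √d = [17; 1,34] (ℓ=2, even), read p_1/q_1
i=0: a=17 ⇒ p=17, q=1
i=1: a=1 ⇒ p=18, q=1
→ (18, 1).  Check: 18²=324, 323·1²=323, difference 1.
(18+1√323)^2 = 647 + 36√323
(18+1√323)^3 = 23274 + 1295√323
(18+1√323)^4 = 837217 + 46584√323

18 1
647 36
23274 1295
837217 46584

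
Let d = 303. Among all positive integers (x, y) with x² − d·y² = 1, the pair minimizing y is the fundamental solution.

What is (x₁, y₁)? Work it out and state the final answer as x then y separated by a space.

2524 145

√303 = [17; 2,2,5,2,2,34, …], period ℓ=6 (even) → k=5
i=0: a=17 ⇒ p=17, q=1
…
i=2: a=2 ⇒ p=87, q=5
…
i=4: a=2 ⇒ p=1027, q=59
i=5: a=2 ⇒ p=2524, q=145
(x₁, y₁) = (2524, 145);  2524² − 303·145² = 1 ✓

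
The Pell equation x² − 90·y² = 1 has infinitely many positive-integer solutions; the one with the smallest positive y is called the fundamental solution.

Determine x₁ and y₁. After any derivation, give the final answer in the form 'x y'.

√90 = [9; 2,18, …], period ℓ=2 (even) → k=1
step 0: (9, 1)  from 9·(1,0) + (0,1)
step 1: (19, 2)  from 2·(9,1) + (1,0)
fundamental: x₁=19, y₁=2  (since 361 − 90·4 = 1)

19 2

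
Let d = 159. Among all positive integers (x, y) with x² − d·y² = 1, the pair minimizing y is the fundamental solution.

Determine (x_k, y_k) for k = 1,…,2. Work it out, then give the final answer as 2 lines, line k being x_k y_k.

√159 → a₀=12, period (1,1,1,1,3,1,1,1,1,24); ℓ=10 even so k=9
i=0: a=12 ⇒ p=12, q=1
i=1: a=1 ⇒ p=13, q=1
i=2: a=1 ⇒ p=25, q=2
i=3: a=1 ⇒ p=38, q=3
i=4: a=1 ⇒ p=63, q=5
i=5: a=3 ⇒ p=227, q=18
i=6: a=1 ⇒ p=290, q=23
…
i=8: a=1 ⇒ p=807, q=64
i=9: a=1 ⇒ p=1324, q=105
fundamental: x₁=1324, y₁=105  (since 1752976 − 159·11025 = 1)
k=2:  x_2 = 1324·1324+159·105·105 = 3505951,  y_2 = 1324·105+105·1324 = 278040

1324 105
3505951 278040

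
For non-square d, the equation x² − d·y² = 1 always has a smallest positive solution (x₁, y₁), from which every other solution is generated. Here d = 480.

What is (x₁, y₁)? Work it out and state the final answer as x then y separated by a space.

√480 = [21; 1,9,1,42, …], period ℓ=4 (even) → k=3
step 0: (21, 1)  from 21·(1,0) + (0,1)
step 1: (22, 1)  from 1·(21,1) + (1,0)
step 2: (219, 10)  from 9·(22,1) + (21,1)
step 3: (241, 11)  from 1·(219,10) + (22,1)
(x₁, y₁) = (241, 11);  241² − 480·11² = 1 ✓

241 11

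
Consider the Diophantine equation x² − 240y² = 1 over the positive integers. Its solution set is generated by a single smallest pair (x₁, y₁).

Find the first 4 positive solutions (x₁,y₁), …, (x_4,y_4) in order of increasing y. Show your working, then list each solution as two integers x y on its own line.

31 2
1921 124
119071 7686
7380481 476408

[15; 2,30] for √240; ℓ=2 ⇒ convergent index 1
a_0=15:  p_0=15·1+0=15,  q_0=15·0+1=1
a_1=2:  p_1=2·15+1=31,  q_1=2·1+0=2
fundamental: x₁=31, y₁=2  (since 961 − 240·4 = 1)
(31+2√240)^2 = 1921 + 124√240
(31+2√240)^3 = 119071 + 7686√240
(31+2√240)^4 = 7380481 + 476408√240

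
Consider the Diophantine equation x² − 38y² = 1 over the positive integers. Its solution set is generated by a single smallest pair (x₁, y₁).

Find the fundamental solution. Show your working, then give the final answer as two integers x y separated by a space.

d=38: √d = [6; 6,12] (ℓ=2, even), read p_1/q_1
a_0=6:  p_0=6·1+0=6,  q_0=6·0+1=1
a_1=6:  p_1=6·6+1=37,  q_1=6·1+0=6
(x₁, y₁) = (37, 6);  37² − 38·6² = 1 ✓

37 6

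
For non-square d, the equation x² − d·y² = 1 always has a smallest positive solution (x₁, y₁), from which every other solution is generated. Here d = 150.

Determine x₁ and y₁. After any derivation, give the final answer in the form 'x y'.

√150 = [12; 4,24, …], period ℓ=2 (even) → k=1
i=0: a=12 ⇒ p=12, q=1
i=1: a=4 ⇒ p=49, q=4
(x₁, y₁) = (49, 4);  49² − 150·4² = 1 ✓

49 4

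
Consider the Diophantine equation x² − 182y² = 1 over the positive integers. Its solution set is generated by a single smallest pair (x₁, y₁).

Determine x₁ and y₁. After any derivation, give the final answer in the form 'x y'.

d=182: √d = [13; 2,26] (ℓ=2, even), read p_1/q_1
i=0: a=13 ⇒ p=13, q=1
i=1: a=2 ⇒ p=27, q=2
(x₁, y₁) = (27, 2);  27² − 182·2² = 1 ✓

27 2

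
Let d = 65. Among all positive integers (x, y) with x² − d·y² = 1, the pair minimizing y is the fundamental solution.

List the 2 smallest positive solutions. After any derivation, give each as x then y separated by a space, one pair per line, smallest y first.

129 16
33281 4128

√65 → a₀=8, period (16); ℓ=1 odd so k=1
i=0: a=8 ⇒ p=8, q=1
i=1: a=16 ⇒ p=129, q=16
fundamental: x₁=129, y₁=16  (since 16641 − 65·256 = 1)
(129+16√65)^2 = 33281 + 4128√65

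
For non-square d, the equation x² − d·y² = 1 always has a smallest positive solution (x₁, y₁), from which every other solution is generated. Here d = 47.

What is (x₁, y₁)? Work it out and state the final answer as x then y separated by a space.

48 7

√47 → a₀=6, period (1,5,1,12); ℓ=4 even so k=3
step 0: (6, 1)  from 6·(1,0) + (0,1)
step 1: (7, 1)  from 1·(6,1) + (1,0)
step 2: (41, 6)  from 5·(7,1) + (6,1)
step 3: (48, 7)  from 1·(41,6) + (7,1)
(x₁, y₁) = (48, 7);  48² − 47·7² = 1 ✓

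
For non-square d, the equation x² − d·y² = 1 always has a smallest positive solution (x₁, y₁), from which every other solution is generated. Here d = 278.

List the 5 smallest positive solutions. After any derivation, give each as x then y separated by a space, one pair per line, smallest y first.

2501 150
12510001 750300
62575022501 3753000450
313000250040001 18772507500600
1565627188125062501 93900078765000750

[16; 1,2,16,2,1,32] for √278; ℓ=6 ⇒ convergent index 5
i=0: a=16 ⇒ p=16, q=1
…
i=2: a=2 ⇒ p=50, q=3
…
i=4: a=2 ⇒ p=1684, q=101
i=5: a=1 ⇒ p=2501, q=150
→ (2501, 150).  Check: 2501²=6255001, 278·150²=6255000, difference 1.
(x_2, y_2) = (2501·2501 + 278·150·150, 2501·150 + 150·2501) = (12510001, 750300)
(x_3, y_3) = (2501·12510001 + 278·150·750300, 2501·750300 + 150·12510001) = (62575022501, 3753000450)
(x_4, y_4) = (2501·62575022501 + 278·150·3753000450, 2501·3753000450 + 150·62575022501) = (313000250040001, 18772507500600)
(x_5, y_5) = (2501·313000250040001 + 278·150·18772507500600, 2501·18772507500600 + 150·313000250040001) = (1565627188125062501, 93900078765000750)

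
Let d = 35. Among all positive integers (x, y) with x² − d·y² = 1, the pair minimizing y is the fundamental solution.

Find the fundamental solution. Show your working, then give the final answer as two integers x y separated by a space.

[5; 1,10] for √35; ℓ=2 ⇒ convergent index 1
a_0=5:  p_0=5·1+0=5,  q_0=5·0+1=1
a_1=1:  p_1=1·5+1=6,  q_1=1·1+0=1
fundamental: x₁=6, y₁=1  (since 36 − 35·1 = 1)

6 1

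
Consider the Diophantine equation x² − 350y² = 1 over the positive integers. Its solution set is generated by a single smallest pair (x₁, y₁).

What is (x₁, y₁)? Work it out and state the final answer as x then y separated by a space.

449 24

d=350: √d = [18; 1,2,2,2,1,36] (ℓ=6, even), read p_5/q_5
k=0  a_k=18  p_k/q_k = 18/1
k=1  a_k=1  p_k/q_k = 19/1
…
k=3  a_k=2  p_k/q_k = 131/7
k=4  a_k=2  p_k/q_k = 318/17
k=5  a_k=1  p_k/q_k = 449/24
(x₁, y₁) = (449, 24);  449² − 350·24² = 1 ✓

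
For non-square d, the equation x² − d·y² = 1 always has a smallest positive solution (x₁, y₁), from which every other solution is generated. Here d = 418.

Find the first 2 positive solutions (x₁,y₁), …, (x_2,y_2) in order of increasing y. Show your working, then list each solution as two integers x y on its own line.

33857 1656
2292592897 112134384

√418 → a₀=20, period (2,4,20,4,2,40); ℓ=6 even so k=5
i=0: a=20 ⇒ p=20, q=1
…
i=2: a=4 ⇒ p=184, q=9
i=3: a=20 ⇒ p=3721, q=182
i=4: a=4 ⇒ p=15068, q=737
i=5: a=2 ⇒ p=33857, q=1656
(x₁, y₁) = (33857, 1656);  33857² − 418·1656² = 1 ✓
n=2: (33857,1656)∘(33857,1656) = (33857·33857+418·1656·1656, 33857·1656+1656·33857) = (2292592897,112134384)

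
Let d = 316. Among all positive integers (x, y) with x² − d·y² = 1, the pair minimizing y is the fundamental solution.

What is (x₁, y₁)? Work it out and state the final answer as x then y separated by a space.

√316 → a₀=17, period (1,3,2,8,2,3,1,34); ℓ=8 even so k=7
i=0: a=17 ⇒ p=17, q=1
…
i=5: a=2 ⇒ p=2862, q=161
i=6: a=3 ⇒ p=9937, q=559
i=7: a=1 ⇒ p=12799, q=720
(x₁, y₁) = (12799, 720);  12799² − 316·720² = 1 ✓

12799 720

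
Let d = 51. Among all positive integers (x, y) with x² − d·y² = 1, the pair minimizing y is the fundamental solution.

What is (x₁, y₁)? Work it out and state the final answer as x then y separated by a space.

50 7

[7; 7,14] for √51; ℓ=2 ⇒ convergent index 1
k=0  a_k=7  p_k/q_k = 7/1
k=1  a_k=7  p_k/q_k = 50/7
→ (50, 7).  Check: 50²=2500, 51·7²=2499, difference 1.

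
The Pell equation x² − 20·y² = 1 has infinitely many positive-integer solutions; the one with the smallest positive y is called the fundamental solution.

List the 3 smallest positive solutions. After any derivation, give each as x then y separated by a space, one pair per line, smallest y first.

9 2
161 36
2889 646

√20 = [4; 2,8, …], period ℓ=2 (even) → k=1
step 0: (4, 1)  from 4·(1,0) + (0,1)
step 1: (9, 2)  from 2·(4,1) + (1,0)
→ (9, 2).  Check: 9²=81, 20·2²=80, difference 1.
(9+2√20)^2 = 161 + 36√20
(9+2√20)^3 = 2889 + 646√20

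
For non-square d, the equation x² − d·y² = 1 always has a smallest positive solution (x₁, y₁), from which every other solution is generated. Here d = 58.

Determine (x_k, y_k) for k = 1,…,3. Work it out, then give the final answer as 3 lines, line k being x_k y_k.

√58 = [7; 1,1,1,1,1,1,14, …], period ℓ=7 (odd) → k=13
k=0  a_k=7  p_k/q_k = 7/1
…
k=2  a_k=1  p_k/q_k = 15/2
k=3  a_k=1  p_k/q_k = 23/3
k=4  a_k=1  p_k/q_k = 38/5
…
k=6  a_k=1  p_k/q_k = 99/13
…
k=9  a_k=1  p_k/q_k = 2993/393
…
k=12  a_k=1  p_k/q_k = 12071/1585
k=13  a_k=1  p_k/q_k = 19603/2574
→ (19603, 2574).  Check: 19603²=384277609, 58·2574²=384277608, difference 1.
(x_2, y_2) = (19603·19603 + 58·2574·2574, 19603·2574 + 2574·19603) = (768555217, 100916244)
(x_3, y_3) = (19603·768555217 + 58·2574·100916244, 19603·100916244 + 2574·768555217) = (30131975818099, 3956522259690)

19603 2574
768555217 100916244
30131975818099 3956522259690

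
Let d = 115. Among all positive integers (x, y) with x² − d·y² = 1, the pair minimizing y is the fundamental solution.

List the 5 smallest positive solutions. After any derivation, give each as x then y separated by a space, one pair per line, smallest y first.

d=115: √d = [10; 1,2,1,1,1,1,1,2,1,20] (ℓ=10, even), read p_9/q_9
k=0  a_k=10  p_k/q_k = 10/1
…
k=2  a_k=2  p_k/q_k = 32/3
…
k=5  a_k=1  p_k/q_k = 118/11
…
k=8  a_k=2  p_k/q_k = 815/76
k=9  a_k=1  p_k/q_k = 1126/105
(x₁, y₁) = (1126, 105);  1126² − 115·105² = 1 ✓
(x_2, y_2) = (1126·1126 + 115·105·105, 1126·105 + 105·1126) = (2535751, 236460)
(x_3, y_3) = (1126·2535751 + 115·105·236460, 1126·236460 + 105·2535751) = (5710510126, 532507815)
(x_4, y_4) = (1126·5710510126 + 115·105·532507815, 1126·532507815 + 105·5710510126) = (12860066268001, 1199207362920)
(x_5, y_5) = (1126·12860066268001 + 115·105·1199207362920, 1126·1199207362920 + 105·12860066268001) = (28960863525028126, 2700614448788025)

1126 105
2535751 236460
5710510126 532507815
12860066268001 1199207362920
28960863525028126 2700614448788025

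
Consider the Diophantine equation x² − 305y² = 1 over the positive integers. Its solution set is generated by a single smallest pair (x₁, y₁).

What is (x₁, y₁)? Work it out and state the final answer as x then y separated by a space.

489 28

[17; 2,6,2,34] for √305; ℓ=4 ⇒ convergent index 3
step 0: (17, 1)  from 17·(1,0) + (0,1)
…
step 2: (227, 13)  from 6·(35,2) + (17,1)
step 3: (489, 28)  from 2·(227,13) + (35,2)
→ (489, 28).  Check: 489²=239121, 305·28²=239120, difference 1.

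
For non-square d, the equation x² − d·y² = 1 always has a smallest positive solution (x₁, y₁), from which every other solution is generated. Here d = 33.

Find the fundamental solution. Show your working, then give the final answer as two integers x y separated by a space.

[5; 1,2,1,10] for √33; ℓ=4 ⇒ convergent index 3
step 0: (5, 1)  from 5·(1,0) + (0,1)
step 1: (6, 1)  from 1·(5,1) + (1,0)
step 2: (17, 3)  from 2·(6,1) + (5,1)
step 3: (23, 4)  from 1·(17,3) + (6,1)
(x₁, y₁) = (23, 4);  23² − 33·4² = 1 ✓

23 4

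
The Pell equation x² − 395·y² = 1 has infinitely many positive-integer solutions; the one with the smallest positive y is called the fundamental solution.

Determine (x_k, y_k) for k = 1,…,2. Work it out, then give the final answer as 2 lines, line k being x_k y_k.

√395 → a₀=19, period (1,6,1,38); ℓ=4 even so k=3
k=0  a_k=19  p_k/q_k = 19/1
k=1  a_k=1  p_k/q_k = 20/1
k=2  a_k=6  p_k/q_k = 139/7
k=3  a_k=1  p_k/q_k = 159/8
(x₁, y₁) = (159, 8);  159² − 395·8² = 1 ✓
(x_2, y_2) = (159·159 + 395·8·8, 159·8 + 8·159) = (50561, 2544)

159 8
50561 2544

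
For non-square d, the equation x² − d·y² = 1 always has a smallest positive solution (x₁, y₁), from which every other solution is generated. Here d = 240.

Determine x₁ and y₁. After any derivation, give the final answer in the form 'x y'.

√240 → a₀=15, period (2,30); ℓ=2 even so k=1
a_0=15:  p_0=15·1+0=15,  q_0=15·0+1=1
a_1=2:  p_1=2·15+1=31,  q_1=2·1+0=2
fundamental: x₁=31, y₁=2  (since 961 − 240·4 = 1)

31 2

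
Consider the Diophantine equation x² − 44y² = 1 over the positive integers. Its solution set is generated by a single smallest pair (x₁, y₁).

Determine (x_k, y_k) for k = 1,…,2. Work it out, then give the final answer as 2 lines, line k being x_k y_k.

d=44: √d = [6; 1,1,1,2,1,1,1,12] (ℓ=8, even), read p_7/q_7
step 0: (6, 1)  from 6·(1,0) + (0,1)
step 1: (7, 1)  from 1·(6,1) + (1,0)
step 2: (13, 2)  from 1·(7,1) + (6,1)
step 3: (20, 3)  from 1·(13,2) + (7,1)
…
step 5: (73, 11)  from 1·(53,8) + (20,3)
step 6: (126, 19)  from 1·(73,11) + (53,8)
step 7: (199, 30)  from 1·(126,19) + (73,11)
fundamental: x₁=199, y₁=30  (since 39601 − 44·900 = 1)
(199+30√44)^2 = 79201 + 11940√44

199 30
79201 11940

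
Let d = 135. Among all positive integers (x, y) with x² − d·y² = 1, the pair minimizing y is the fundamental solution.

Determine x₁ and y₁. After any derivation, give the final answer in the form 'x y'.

[11; 1,1,1,1,1,1,1,22] for √135; ℓ=8 ⇒ convergent index 7
step 0: (11, 1)  from 11·(1,0) + (0,1)
…
step 2: (23, 2)  from 1·(12,1) + (11,1)
step 3: (35, 3)  from 1·(23,2) + (12,1)
step 4: (58, 5)  from 1·(35,3) + (23,2)
…
step 6: (151, 13)  from 1·(93,8) + (58,5)
step 7: (244, 21)  from 1·(151,13) + (93,8)
(x₁, y₁) = (244, 21);  244² − 135·21² = 1 ✓

244 21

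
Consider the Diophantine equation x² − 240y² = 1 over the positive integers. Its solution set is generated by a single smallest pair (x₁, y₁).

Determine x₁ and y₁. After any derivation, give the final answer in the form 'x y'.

d=240: √d = [15; 2,30] (ℓ=2, even), read p_1/q_1
i=0: a=15 ⇒ p=15, q=1
i=1: a=2 ⇒ p=31, q=2
→ (31, 2).  Check: 31²=961, 240·2²=960, difference 1.

31 2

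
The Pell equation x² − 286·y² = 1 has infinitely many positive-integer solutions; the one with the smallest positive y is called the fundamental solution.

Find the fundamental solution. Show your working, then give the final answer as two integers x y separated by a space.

561835 33222

√286 = [16; 1,10,3,3,2,3,3,10,1,32, …], period ℓ=10 (even) → k=9
step 0: (16, 1)  from 16·(1,0) + (0,1)
…
step 2: (186, 11)  from 10·(17,1) + (16,1)
step 3: (575, 34)  from 3·(186,11) + (17,1)
step 4: (1911, 113)  from 3·(575,34) + (186,11)
step 5: (4397, 260)  from 2·(1911,113) + (575,34)
step 6: (15102, 893)  from 3·(4397,260) + (1911,113)
step 7: (49703, 2939)  from 3·(15102,893) + (4397,260)
step 8: (512132, 30283)  from 10·(49703,2939) + (15102,893)
step 9: (561835, 33222)  from 1·(512132,30283) + (49703,2939)
→ (561835, 33222).  Check: 561835²=315658567225, 286·33222²=315658567224, difference 1.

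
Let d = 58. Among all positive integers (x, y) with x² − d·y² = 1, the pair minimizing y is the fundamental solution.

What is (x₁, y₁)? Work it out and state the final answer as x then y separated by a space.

[7; 1,1,1,1,1,1,14] for √58; ℓ=7 ⇒ convergent index 13
a_0=7:  p_0=7·1+0=7,  q_0=7·0+1=1
a_1=1:  p_1=1·7+1=8,  q_1=1·1+0=1
a_2=1:  p_2=1·8+7=15,  q_2=1·1+1=2
a_3=1:  p_3=1·15+8=23,  q_3=1·2+1=3
a_4=1:  p_4=1·23+15=38,  q_4=1·3+2=5
…
a_8=1:  p_8=1·1447+99=1546,  q_8=1·190+13=203
a_9=1:  p_9=1·1546+1447=2993,  q_9=1·203+190=393
a_10=1:  p_10=1·2993+1546=4539,  q_10=1·393+203=596
a_11=1:  p_11=1·4539+2993=7532,  q_11=1·596+393=989
a_12=1:  p_12=1·7532+4539=12071,  q_12=1·989+596=1585
a_13=1:  p_13=1·12071+7532=19603,  q_13=1·1585+989=2574
(x₁, y₁) = (19603, 2574);  19603² − 58·2574² = 1 ✓

19603 2574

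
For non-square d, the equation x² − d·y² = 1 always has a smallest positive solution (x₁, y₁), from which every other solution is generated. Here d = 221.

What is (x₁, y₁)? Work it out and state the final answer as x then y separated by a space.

1665 112

√221 = [14; 1,6,2,6,1,28, …], period ℓ=6 (even) → k=5
step 0: (14, 1)  from 14·(1,0) + (0,1)
…
step 3: (223, 15)  from 2·(104,7) + (15,1)
step 4: (1442, 97)  from 6·(223,15) + (104,7)
step 5: (1665, 112)  from 1·(1442,97) + (223,15)
fundamental: x₁=1665, y₁=112  (since 2772225 − 221·12544 = 1)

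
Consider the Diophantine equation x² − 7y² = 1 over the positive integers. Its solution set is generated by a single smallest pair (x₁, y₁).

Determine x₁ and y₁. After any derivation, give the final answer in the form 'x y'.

8 3

[2; 1,1,1,4] for √7; ℓ=4 ⇒ convergent index 3
step 0: (2, 1)  from 2·(1,0) + (0,1)
…
step 2: (5, 2)  from 1·(3,1) + (2,1)
step 3: (8, 3)  from 1·(5,2) + (3,1)
(x₁, y₁) = (8, 3);  8² − 7·3² = 1 ✓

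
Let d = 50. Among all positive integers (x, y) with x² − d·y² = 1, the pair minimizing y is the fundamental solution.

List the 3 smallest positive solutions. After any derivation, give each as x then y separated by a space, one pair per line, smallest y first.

√50 → a₀=7, period (14); ℓ=1 odd so k=1
a_0=7:  p_0=7·1+0=7,  q_0=7·0+1=1
a_1=14:  p_1=14·7+1=99,  q_1=14·1+0=14
(x₁, y₁) = (99, 14);  99² − 50·14² = 1 ✓
n=2: (99,14)∘(99,14) = (99·99+50·14·14, 99·14+14·99) = (19601,2772)
n=3: (19601,2772)∘(99,14) = (99·19601+50·14·2772, 99·2772+14·19601) = (3880899,548842)

99 14
19601 2772
3880899 548842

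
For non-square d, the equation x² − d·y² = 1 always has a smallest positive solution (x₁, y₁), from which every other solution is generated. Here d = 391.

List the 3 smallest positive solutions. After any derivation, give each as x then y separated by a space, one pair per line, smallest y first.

√391 = [19; 1,3,2,2,1,…,3,1,38, …], period ℓ=16 (even) → k=15
a_0=19:  p_0=19·1+0=19,  q_0=19·0+1=1
…
a_2=3:  p_2=3·20+19=79,  q_2=3·1+1=4
a_3=2:  p_3=2·79+20=178,  q_3=2·4+1=9
…
a_6=1:  p_6=1·613+435=1048,  q_6=1·31+22=53
…
a_8=19:  p_8=19·2709+1048=52519,  q_8=19·137+53=2656
a_9=2:  p_9=2·52519+2709=107747,  q_9=2·2656+137=5449
…
a_11=1:  p_11=1·160266+107747=268013,  q_11=1·8105+5449=13554
…
a_13=2:  p_13=2·696292+268013=1660597,  q_13=2·35213+13554=83980
a_14=3:  p_14=3·1660597+696292=5678083,  q_14=3·83980+35213=287153
a_15=1:  p_15=1·5678083+1660597=7338680,  q_15=1·287153+83980=371133
→ (7338680, 371133).  Check: 7338680²=53856224142400, 391·371133²=53856224142399, difference 1.
k=2:  x_2 = 7338680·7338680+391·371133·371133 = 107712448284799,  y_2 = 7338680·371133+371133·7338680 = 5447252648880
k=3:  x_3 = 7338680·107712448284799+391·371133·5447252648880 = 1580934379957370111960,  y_3 = 7338680·5447252648880+371133·107712448284799 = 79951288138564985667

7338680 371133
107712448284799 5447252648880
1580934379957370111960 79951288138564985667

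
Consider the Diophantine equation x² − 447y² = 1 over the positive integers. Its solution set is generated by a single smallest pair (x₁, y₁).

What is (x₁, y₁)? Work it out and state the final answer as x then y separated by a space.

148 7

√447 = [21; 7,42, …], period ℓ=2 (even) → k=1
a_0=21:  p_0=21·1+0=21,  q_0=21·0+1=1
a_1=7:  p_1=7·21+1=148,  q_1=7·1+0=7
→ (148, 7).  Check: 148²=21904, 447·7²=21903, difference 1.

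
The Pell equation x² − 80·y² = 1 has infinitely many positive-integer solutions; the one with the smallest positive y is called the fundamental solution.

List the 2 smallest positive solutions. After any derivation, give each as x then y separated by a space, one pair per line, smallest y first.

9 1
161 18

d=80: √d = [8; 1,16] (ℓ=2, even), read p_1/q_1
a_0=8:  p_0=8·1+0=8,  q_0=8·0+1=1
a_1=1:  p_1=1·8+1=9,  q_1=1·1+0=1
→ (9, 1).  Check: 9²=81, 80·1²=80, difference 1.
(9+1√80)^2 = 161 + 18√80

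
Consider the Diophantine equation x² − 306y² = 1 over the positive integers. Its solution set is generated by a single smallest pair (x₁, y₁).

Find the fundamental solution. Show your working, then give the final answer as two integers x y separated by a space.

35 2

d=306: √d = [17; 2,34] (ℓ=2, even), read p_1/q_1
k=0  a_k=17  p_k/q_k = 17/1
k=1  a_k=2  p_k/q_k = 35/2
fundamental: x₁=35, y₁=2  (since 1225 − 306·4 = 1)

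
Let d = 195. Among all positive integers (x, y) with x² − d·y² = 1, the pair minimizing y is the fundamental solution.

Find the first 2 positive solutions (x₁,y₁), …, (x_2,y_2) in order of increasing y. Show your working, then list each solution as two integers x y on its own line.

√195 = [13; 1,26, …], period ℓ=2 (even) → k=1
k=0  a_k=13  p_k/q_k = 13/1
k=1  a_k=1  p_k/q_k = 14/1
(x₁, y₁) = (14, 1);  14² − 195·1² = 1 ✓
k=2:  x_2 = 14·14+195·1·1 = 391,  y_2 = 14·1+1·14 = 28

14 1
391 28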